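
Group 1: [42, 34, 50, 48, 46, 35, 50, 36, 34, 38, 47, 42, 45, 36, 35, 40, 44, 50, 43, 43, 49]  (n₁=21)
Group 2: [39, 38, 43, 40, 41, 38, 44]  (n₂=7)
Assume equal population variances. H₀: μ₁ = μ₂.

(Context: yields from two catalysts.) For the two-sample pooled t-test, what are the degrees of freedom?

degrees of freedom = 26

df = n₁ + n₂ − 2 = 21 + 7 − 2 = 26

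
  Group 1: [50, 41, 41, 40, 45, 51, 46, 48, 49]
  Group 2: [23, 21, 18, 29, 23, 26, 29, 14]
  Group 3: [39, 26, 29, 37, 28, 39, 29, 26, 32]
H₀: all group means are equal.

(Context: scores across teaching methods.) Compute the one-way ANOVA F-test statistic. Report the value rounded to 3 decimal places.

Group means [45.67, 22.88, 31.67], grand mean 33.808
SSB = Σnᵢ(x̄ᵢ−x̄)² = 2263.163; SSW = ΣΣ(x−x̄ᵢ)² = 558.875
MSB = 2263.163/2 = 1131.5817; MSW = 558.875/23 = 24.2989
F = MSB/MSW = 46.5692
df = (2, 23)

test statistic = 46.569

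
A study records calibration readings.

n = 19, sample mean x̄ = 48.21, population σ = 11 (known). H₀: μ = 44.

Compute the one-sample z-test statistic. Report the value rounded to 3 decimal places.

SE = σ/√n = 11/√19 = 2.5236
z = (x̄−μ₀)/SE = (48.21−44)/2.5236 = 1.6683

test statistic = 1.668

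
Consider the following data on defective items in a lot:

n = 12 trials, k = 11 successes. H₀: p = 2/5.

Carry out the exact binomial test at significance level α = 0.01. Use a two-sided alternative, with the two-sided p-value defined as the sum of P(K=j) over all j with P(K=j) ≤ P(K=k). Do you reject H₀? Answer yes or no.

Exact binomial: n=12, k=11, p₀=2/5=0.4000
P(X=j) = C(n,j)·p₀^j·(1−p₀)^(n−j); p = Σ P(X=j) over j with P(X=j) ≤ P(X=11)
p-value (two-sided) = 0.00032
At α=0.01: p < α → reject H₀

reject H₀: yes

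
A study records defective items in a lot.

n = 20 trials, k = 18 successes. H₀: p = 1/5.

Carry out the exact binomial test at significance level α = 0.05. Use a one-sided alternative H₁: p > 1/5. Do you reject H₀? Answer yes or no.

Exact binomial: n=20, k=18, p₀=1/5=0.2000
P(X≥18) from Σ C(n,i)·p₀^i·(1−p₀)^(n−i)
p-value (one-sided, H₁ greater) = 0.00000
At α=0.05: p < α → reject H₀

reject H₀: yes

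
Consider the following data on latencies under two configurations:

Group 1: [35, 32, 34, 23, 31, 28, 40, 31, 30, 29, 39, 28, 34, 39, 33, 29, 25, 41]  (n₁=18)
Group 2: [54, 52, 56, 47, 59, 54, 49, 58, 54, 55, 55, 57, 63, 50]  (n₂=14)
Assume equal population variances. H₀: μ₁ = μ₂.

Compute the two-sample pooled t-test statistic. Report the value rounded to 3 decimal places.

test statistic = -13.165

x̄₁=32.278, s₁=5.120, n₁=18
x̄₂=54.500, s₂=4.183, n₂=14
s_p² = [17·5.120² + 13·4.183²]/30 = 22.4370
SE = √(s_p²·(1/18+1/14)) = 1.6879
t = (32.278−54.500)/1.6879 = -13.1653
df = 30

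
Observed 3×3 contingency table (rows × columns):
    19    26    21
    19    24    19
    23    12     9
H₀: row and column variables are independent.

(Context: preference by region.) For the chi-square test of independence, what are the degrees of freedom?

degrees of freedom = 4

df = (r−1)(c−1) = (3−1)·(3−1) = 4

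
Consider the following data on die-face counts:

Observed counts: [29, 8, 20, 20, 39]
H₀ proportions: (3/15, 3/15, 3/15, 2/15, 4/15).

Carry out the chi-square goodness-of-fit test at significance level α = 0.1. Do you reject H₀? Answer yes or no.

reject H₀: yes

n = 116; E_i = n·p_i = [23.20, 23.20, 23.20, 15.47, 30.93]
χ² = (29−23.20)²/23.20 + (8−23.20)²/23.20 + (20−23.20)²/23.20 + (20−15.47)²/15.47 + (39−30.93)²/30.93 = 15.2823
df = 4
p-value (upper-tail) = 0.00415
At α=0.1: p < α → reject H₀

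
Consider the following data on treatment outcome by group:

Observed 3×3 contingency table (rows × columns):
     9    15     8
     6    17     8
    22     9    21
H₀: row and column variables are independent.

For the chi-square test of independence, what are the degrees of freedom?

df = (r−1)(c−1) = (3−1)·(3−1) = 4

degrees of freedom = 4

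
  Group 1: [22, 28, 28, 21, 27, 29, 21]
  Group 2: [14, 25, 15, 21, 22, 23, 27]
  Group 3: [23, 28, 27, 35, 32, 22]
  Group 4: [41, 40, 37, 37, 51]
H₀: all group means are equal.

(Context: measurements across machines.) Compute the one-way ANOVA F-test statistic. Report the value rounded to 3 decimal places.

Group means [25.14, 21.00, 27.83, 41.20], grand mean 27.840
SSB = Σnᵢ(x̄ᵢ−x̄)² = 1270.870; SSW = ΣΣ(x−x̄ᵢ)² = 480.490
MSB = 1270.870/3 = 423.6232; MSW = 480.490/21 = 22.8805
F = MSB/MSW = 18.5146
df = (3, 21)

test statistic = 18.515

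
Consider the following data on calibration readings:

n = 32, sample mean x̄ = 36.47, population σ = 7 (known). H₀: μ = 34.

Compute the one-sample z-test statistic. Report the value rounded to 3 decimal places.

SE = σ/√n = 7/√32 = 1.2374
z = (x̄−μ₀)/SE = (36.47−34)/1.2374 = 1.9961

test statistic = 1.996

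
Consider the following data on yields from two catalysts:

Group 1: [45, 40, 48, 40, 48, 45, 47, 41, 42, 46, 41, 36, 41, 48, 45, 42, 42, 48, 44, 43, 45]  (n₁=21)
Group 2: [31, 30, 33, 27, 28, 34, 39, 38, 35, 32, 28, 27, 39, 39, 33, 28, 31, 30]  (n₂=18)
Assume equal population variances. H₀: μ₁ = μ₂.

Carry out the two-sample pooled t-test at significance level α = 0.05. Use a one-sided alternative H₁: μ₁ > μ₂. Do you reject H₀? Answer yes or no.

reject H₀: yes

x̄₁=43.667, s₁=3.276, n₁=21
x̄₂=32.333, s₂=4.229, n₂=18
s_p² = [20·3.276² + 17·4.229²]/37 = 14.0180
SE = √(s_p²·(1/21+1/18)) = 1.2026
t = (43.667−32.333)/1.2026 = 9.4238
df = 37
p-value (one-sided, H₁ greater) = 0.00000
At α=0.05: p < α → reject H₀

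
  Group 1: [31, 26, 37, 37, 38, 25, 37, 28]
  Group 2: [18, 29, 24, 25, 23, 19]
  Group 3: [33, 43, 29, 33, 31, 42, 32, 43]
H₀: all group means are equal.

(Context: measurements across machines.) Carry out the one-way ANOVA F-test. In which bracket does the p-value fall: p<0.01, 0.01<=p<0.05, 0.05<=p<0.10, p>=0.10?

p-value bracket: p<0.01

Group means [32.38, 23.00, 35.75], grand mean 31.045
SSB = Σnᵢ(x̄ᵢ−x̄)² = 579.580; SSW = ΣΣ(x−x̄ᵢ)² = 535.375
MSB = 579.580/2 = 289.7898; MSW = 535.375/19 = 28.1776
F = MSB/MSW = 10.2844
df = (2, 19)
p-value (upper-tail) = 0.00094
→ bracket: p<0.01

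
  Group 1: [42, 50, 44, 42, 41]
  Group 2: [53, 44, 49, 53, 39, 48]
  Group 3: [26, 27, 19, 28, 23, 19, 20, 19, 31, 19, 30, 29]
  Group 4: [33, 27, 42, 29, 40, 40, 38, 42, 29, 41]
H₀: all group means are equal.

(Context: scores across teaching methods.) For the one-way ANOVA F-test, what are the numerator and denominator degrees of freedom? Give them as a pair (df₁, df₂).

degrees of freedom = [3, 29]

k = 4 groups, N = 33 total
df = (k−1, N−k) = (4−1, 33−4) = (3, 29)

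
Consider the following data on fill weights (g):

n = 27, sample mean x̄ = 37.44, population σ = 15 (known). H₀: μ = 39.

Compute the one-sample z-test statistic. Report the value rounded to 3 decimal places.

test statistic = -0.540

SE = σ/√n = 15/√27 = 2.8868
z = (x̄−μ₀)/SE = (37.44−39)/2.8868 = -0.5404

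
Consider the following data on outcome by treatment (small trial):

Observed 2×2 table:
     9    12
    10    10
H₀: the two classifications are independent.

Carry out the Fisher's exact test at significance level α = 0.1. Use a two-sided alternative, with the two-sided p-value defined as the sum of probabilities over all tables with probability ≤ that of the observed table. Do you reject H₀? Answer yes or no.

reject H₀: no

Margins: r₁=21, r₂=20, c₁=19, c₂=22, n=41
p_obs = C(21,9)·C(20,10)/C(41,19); sum pmf over tables with pmf ≤ p_obs
p-value (two-sided) = 0.75786
At α=0.1: p ≥ α → fail to reject H₀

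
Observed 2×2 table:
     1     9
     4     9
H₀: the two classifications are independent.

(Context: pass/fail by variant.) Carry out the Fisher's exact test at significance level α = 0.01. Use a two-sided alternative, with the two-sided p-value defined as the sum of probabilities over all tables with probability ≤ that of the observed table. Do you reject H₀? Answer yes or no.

reject H₀: no

Margins: r₁=10, r₂=13, c₁=5, c₂=18, n=23
p_obs = C(10,1)·C(13,4)/C(23,5); sum pmf over tables with pmf ≤ p_obs
p-value (two-sided) = 0.33936
At α=0.01: p ≥ α → fail to reject H₀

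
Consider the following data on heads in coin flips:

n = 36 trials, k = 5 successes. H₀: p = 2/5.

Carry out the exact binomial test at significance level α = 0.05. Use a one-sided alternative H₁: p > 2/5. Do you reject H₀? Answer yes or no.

Exact binomial: n=36, k=5, p₀=2/5=0.4000
P(X≥5) from Σ C(n,i)·p₀^i·(1−p₀)^(n−i)
p-value (one-sided, H₁ greater) = 0.99986
At α=0.05: p ≥ α → fail to reject H₀

reject H₀: no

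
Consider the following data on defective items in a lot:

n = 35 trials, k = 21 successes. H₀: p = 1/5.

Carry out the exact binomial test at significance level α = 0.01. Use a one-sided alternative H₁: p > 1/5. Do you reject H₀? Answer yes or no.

Exact binomial: n=35, k=21, p₀=1/5=0.2000
P(X≥21) from Σ C(n,i)·p₀^i·(1−p₀)^(n−i)
p-value (one-sided, H₁ greater) = 0.00000
At α=0.01: p < α → reject H₀

reject H₀: yes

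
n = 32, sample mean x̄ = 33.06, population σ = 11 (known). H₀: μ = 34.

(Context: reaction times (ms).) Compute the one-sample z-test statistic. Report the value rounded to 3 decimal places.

SE = σ/√n = 11/√32 = 1.9445
z = (x̄−μ₀)/SE = (33.06−34)/1.9445 = -0.4834

test statistic = -0.483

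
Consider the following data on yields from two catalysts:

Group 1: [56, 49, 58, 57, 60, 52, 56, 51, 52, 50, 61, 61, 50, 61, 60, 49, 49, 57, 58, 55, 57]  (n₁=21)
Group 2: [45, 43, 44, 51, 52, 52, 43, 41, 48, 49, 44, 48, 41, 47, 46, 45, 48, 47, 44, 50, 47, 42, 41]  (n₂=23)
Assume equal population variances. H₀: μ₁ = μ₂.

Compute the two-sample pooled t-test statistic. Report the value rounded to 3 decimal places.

x̄₁=55.190, s₁=4.366, n₁=21
x̄₂=46.000, s₂=3.438, n₂=23
s_p² = [20·4.366² + 22·3.438²]/42 = 15.2676
SE = √(s_p²·(1/21+1/23)) = 1.1793
t = (55.190−46.000)/1.1793 = 7.7929
df = 42

test statistic = 7.793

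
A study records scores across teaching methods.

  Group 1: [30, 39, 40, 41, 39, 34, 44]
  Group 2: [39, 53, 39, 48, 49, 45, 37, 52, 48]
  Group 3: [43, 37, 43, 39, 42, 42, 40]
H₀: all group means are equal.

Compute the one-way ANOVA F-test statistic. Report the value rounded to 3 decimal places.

Group means [38.14, 45.56, 40.86], grand mean 41.870
SSB = Σnᵢ(x̄ᵢ−x̄)² = 226.672; SSW = ΣΣ(x−x̄ᵢ)² = 441.937
MSB = 226.672/2 = 113.3361; MSW = 441.937/20 = 22.0968
F = MSB/MSW = 5.1291
df = (2, 20)

test statistic = 5.129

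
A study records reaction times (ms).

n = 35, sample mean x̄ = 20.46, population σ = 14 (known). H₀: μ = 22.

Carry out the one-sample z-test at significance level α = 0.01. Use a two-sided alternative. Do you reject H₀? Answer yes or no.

SE = σ/√n = 14/√35 = 2.3664
z = (x̄−μ₀)/SE = (20.46−22)/2.3664 = -0.6508
p-value (two-sided) = 0.51520
At α=0.01: p ≥ α → fail to reject H₀

reject H₀: no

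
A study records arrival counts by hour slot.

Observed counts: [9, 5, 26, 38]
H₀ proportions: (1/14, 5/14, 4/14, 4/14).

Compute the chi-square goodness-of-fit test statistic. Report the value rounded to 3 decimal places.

n = 78; E_i = n·p_i = [5.57, 27.86, 22.29, 22.29]
χ² = (9−5.57)²/5.57 + (5−27.86)²/27.86 + (26−22.29)²/22.29 + (38−22.29)²/22.29 = 32.5641
df = 3

test statistic = 32.564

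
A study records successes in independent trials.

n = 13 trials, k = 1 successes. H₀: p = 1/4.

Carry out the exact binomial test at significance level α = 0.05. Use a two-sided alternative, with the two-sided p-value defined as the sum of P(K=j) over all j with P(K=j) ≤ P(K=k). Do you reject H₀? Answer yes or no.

reject H₀: no

Exact binomial: n=13, k=1, p₀=1/4=0.2500
P(X=j) = C(n,j)·p₀^j·(1−p₀)^(n−j); p = Σ P(X=j) over j with P(X=j) ≤ P(X=1)
p-value (two-sided) = 0.20692
At α=0.05: p ≥ α → fail to reject H₀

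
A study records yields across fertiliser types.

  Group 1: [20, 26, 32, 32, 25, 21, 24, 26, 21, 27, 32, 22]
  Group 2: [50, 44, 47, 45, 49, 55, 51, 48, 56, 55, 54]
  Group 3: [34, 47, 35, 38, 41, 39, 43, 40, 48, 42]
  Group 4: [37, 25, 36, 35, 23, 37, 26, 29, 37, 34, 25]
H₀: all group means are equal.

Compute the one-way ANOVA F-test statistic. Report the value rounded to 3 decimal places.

Group means [25.67, 50.36, 40.70, 31.27], grand mean 36.659
SSB = Σnᵢ(x̄ᵢ−x̄)² = 3998.392; SSW = ΣΣ(x−x̄ᵢ)² = 901.494
MSB = 3998.392/3 = 1332.7975; MSW = 901.494/40 = 22.5373
F = MSB/MSW = 59.1373
df = (3, 40)

test statistic = 59.137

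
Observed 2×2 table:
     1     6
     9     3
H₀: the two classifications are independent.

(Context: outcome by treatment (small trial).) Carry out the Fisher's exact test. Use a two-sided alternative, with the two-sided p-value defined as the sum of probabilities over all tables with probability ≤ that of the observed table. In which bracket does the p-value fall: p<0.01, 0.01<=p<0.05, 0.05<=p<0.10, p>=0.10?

Margins: r₁=7, r₂=12, c₁=10, c₂=9, n=19
p_obs = C(7,1)·C(12,9)/C(19,10); sum pmf over tables with pmf ≤ p_obs
p-value (two-sided) = 0.01977
→ bracket: 0.01<=p<0.05

p-value bracket: 0.01<=p<0.05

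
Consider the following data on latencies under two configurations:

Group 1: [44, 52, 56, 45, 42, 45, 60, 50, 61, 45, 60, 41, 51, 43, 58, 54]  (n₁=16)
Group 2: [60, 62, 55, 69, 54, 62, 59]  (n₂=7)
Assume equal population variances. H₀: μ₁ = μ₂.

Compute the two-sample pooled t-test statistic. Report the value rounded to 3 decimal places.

test statistic = -3.281

x̄₁=50.438, s₁=7.042, n₁=16
x̄₂=60.143, s₂=5.014, n₂=7
s_p² = [15·7.042² + 6·5.014²]/21 = 42.6093
SE = √(s_p²·(1/16+1/7)) = 2.9581
t = (50.438−60.143)/2.9581 = -3.2810
df = 21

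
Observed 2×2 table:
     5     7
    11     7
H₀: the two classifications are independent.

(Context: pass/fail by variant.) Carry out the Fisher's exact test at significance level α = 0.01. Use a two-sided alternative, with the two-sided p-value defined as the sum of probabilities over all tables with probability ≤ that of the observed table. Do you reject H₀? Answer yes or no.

Margins: r₁=12, r₂=18, c₁=16, c₂=14, n=30
p_obs = C(12,5)·C(18,11)/C(30,16); sum pmf over tables with pmf ≤ p_obs
p-value (two-sided) = 0.45717
At α=0.01: p ≥ α → fail to reject H₀

reject H₀: no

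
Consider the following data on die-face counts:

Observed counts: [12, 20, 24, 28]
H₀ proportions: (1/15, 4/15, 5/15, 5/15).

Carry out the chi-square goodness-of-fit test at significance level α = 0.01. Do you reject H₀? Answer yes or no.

n = 84; E_i = n·p_i = [5.60, 22.40, 28.00, 28.00]
χ² = (12−5.60)²/5.60 + (20−22.40)²/22.40 + (24−28.00)²/28.00 + (28−28.00)²/28.00 = 8.1429
df = 3
p-value (upper-tail) = 0.04315
At α=0.01: p ≥ α → fail to reject H₀

reject H₀: no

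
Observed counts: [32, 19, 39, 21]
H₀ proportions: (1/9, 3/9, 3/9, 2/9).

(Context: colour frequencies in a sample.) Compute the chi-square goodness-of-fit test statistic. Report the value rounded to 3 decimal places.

n = 111; E_i = n·p_i = [12.33, 37.00, 37.00, 24.67]
χ² = (32−12.33)²/12.33 + (19−37.00)²/37.00 + (39−37.00)²/37.00 + (21−24.67)²/24.67 = 40.7703
df = 3

test statistic = 40.770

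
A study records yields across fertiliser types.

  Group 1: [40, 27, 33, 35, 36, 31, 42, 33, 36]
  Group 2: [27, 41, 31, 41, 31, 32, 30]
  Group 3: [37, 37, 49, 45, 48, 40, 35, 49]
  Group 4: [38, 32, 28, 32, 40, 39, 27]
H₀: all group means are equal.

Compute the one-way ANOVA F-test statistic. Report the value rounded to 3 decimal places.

Group means [34.78, 33.29, 42.50, 33.71], grand mean 36.194
SSB = Σnᵢ(x̄ᵢ−x̄)² = 438.426; SSW = ΣΣ(x−x̄ᵢ)² = 758.413
MSB = 438.426/3 = 146.1420; MSW = 758.413/27 = 28.0894
F = MSB/MSW = 5.2028
df = (3, 27)

test statistic = 5.203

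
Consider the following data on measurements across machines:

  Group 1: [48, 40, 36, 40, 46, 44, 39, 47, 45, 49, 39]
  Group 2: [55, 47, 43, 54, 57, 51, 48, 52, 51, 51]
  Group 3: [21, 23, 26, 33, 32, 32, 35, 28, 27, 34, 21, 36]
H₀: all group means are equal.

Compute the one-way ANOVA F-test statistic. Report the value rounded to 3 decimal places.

test statistic = 61.911

Group means [43.00, 50.90, 29.00], grand mean 40.303
SSB = Σnᵢ(x̄ᵢ−x̄)² = 2736.070; SSW = ΣΣ(x−x̄ᵢ)² = 662.900
MSB = 2736.070/2 = 1368.0348; MSW = 662.900/30 = 22.0967
F = MSB/MSW = 61.9114
df = (2, 30)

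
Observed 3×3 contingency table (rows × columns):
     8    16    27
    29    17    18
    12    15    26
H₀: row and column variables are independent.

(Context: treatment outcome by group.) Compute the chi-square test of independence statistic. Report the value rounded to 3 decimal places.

Row totals [51, 64, 53], col totals [49, 48, 71], n=168
χ² = (8−14.88)²/14.88 + (16−14.57)²/14.57 + (27−21.55)²/21.55 + (29−18.67)²/18.67 + (17−18.29)²/18.29 + (18−27.05)²/27.05 + (12−15.46)²/15.46 + (15−15.14)²/15.14 + (26−22.40)²/22.40 = 14.8850
df = 4

test statistic = 14.885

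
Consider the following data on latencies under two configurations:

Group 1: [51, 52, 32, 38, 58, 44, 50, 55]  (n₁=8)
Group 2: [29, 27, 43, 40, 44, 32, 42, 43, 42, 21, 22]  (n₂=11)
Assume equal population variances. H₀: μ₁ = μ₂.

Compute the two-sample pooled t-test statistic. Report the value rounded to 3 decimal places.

test statistic = 3.014

x̄₁=47.500, s₁=8.848, n₁=8
x̄₂=35.000, s₂=8.978, n₂=11
s_p² = [7·8.848² + 10·8.978²]/17 = 79.6471
SE = √(s_p²·(1/8+1/11)) = 4.1469
t = (47.500−35.000)/4.1469 = 3.0143
df = 17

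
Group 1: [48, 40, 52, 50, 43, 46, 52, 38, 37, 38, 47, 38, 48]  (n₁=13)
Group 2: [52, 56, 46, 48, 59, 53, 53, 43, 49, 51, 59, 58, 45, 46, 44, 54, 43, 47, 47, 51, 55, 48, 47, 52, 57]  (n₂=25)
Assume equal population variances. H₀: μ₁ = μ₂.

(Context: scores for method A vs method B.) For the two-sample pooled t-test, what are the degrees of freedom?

df = n₁ + n₂ − 2 = 13 + 25 − 2 = 36

degrees of freedom = 36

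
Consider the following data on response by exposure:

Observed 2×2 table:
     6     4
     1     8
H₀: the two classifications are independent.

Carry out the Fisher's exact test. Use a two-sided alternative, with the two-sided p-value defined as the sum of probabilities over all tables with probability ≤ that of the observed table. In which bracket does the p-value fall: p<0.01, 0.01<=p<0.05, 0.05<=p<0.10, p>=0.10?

p-value bracket: 0.05<=p<0.10

Margins: r₁=10, r₂=9, c₁=7, c₂=12, n=19
p_obs = C(10,6)·C(9,1)/C(19,7); sum pmf over tables with pmf ≤ p_obs
p-value (two-sided) = 0.05728
→ bracket: 0.05<=p<0.10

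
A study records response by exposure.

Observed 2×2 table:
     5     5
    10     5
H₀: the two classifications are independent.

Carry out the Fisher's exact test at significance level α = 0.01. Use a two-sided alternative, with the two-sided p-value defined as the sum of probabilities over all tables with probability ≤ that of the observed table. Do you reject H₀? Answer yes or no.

Margins: r₁=10, r₂=15, c₁=15, c₂=10, n=25
p_obs = C(10,5)·C(15,10)/C(25,15); sum pmf over tables with pmf ≤ p_obs
p-value (two-sided) = 0.44222
At α=0.01: p ≥ α → fail to reject H₀

reject H₀: no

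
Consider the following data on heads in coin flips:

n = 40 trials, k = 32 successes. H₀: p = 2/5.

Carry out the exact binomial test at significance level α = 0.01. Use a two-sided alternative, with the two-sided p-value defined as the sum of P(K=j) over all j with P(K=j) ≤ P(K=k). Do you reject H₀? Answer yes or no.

Exact binomial: n=40, k=32, p₀=2/5=0.4000
P(X=j) = C(n,j)·p₀^j·(1−p₀)^(n−j); p = Σ P(X=j) over j with P(X=j) ≤ P(X=32)
p-value (two-sided) = 0.00000
At α=0.01: p < α → reject H₀

reject H₀: yes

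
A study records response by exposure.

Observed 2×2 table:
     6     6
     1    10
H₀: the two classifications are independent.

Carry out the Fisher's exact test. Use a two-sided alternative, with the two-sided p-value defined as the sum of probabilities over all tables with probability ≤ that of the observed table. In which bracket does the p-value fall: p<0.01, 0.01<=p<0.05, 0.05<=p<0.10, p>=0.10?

p-value bracket: 0.05<=p<0.10

Margins: r₁=12, r₂=11, c₁=7, c₂=16, n=23
p_obs = C(12,6)·C(11,1)/C(23,7); sum pmf over tables with pmf ≤ p_obs
p-value (two-sided) = 0.06865
→ bracket: 0.05<=p<0.10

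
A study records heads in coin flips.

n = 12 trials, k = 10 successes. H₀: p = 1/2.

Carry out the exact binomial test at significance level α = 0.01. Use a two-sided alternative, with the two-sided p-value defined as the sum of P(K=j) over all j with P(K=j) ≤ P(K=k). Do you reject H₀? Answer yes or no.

Exact binomial: n=12, k=10, p₀=1/2=0.5000
P(X=j) = C(n,j)·p₀^j·(1−p₀)^(n−j); p = Σ P(X=j) over j with P(X=j) ≤ P(X=10)
p-value (two-sided) = 0.03857
At α=0.01: p ≥ α → fail to reject H₀

reject H₀: no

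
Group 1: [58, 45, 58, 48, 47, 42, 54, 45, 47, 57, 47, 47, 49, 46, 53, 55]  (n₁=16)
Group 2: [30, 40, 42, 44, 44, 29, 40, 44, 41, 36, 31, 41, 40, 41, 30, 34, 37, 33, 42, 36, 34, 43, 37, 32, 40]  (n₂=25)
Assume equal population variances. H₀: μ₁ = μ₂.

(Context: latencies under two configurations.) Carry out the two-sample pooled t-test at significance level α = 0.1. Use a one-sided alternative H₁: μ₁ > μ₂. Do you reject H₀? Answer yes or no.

x̄₁=49.875, s₁=5.149, n₁=16
x̄₂=37.640, s₂=4.855, n₂=25
s_p² = [15·5.149² + 24·4.855²]/39 = 24.7054
SE = √(s_p²·(1/16+1/25)) = 1.5913
t = (49.875−37.640)/1.5913 = 7.6886
df = 39
p-value (one-sided, H₁ greater) = 0.00000
At α=0.1: p < α → reject H₀

reject H₀: yes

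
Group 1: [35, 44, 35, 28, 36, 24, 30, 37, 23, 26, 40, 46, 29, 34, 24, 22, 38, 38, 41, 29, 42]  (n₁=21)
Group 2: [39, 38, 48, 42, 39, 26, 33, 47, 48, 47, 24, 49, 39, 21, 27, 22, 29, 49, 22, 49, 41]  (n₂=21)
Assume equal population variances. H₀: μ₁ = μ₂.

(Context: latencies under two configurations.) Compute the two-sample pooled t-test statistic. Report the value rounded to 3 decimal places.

test statistic = -1.353

x̄₁=33.381, s₁=7.290, n₁=21
x̄₂=37.095, s₂=10.256, n₂=21
s_p² = [20·7.290² + 20·10.256²]/40 = 79.1690
SE = √(s_p²·(1/21+1/21)) = 2.7459
t = (33.381−37.095)/2.7459 = -1.3527
df = 40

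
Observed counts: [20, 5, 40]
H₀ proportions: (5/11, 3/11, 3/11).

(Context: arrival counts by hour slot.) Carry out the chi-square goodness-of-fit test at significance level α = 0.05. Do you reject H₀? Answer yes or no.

n = 65; E_i = n·p_i = [29.55, 17.73, 17.73]
χ² = (20−29.55)²/29.55 + (5−17.73)²/17.73 + (40−17.73)²/17.73 = 40.2051
df = 2
p-value (upper-tail) = 0.00000
At α=0.05: p < α → reject H₀

reject H₀: yes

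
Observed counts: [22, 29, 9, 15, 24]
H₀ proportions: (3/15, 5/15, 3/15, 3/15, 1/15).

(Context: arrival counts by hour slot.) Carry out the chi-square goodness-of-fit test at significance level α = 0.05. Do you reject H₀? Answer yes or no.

n = 99; E_i = n·p_i = [19.80, 33.00, 19.80, 19.80, 6.60]
χ² = (22−19.80)²/19.80 + (29−33.00)²/33.00 + (9−19.80)²/19.80 + (15−19.80)²/19.80 + (24−6.60)²/6.60 = 53.6566
df = 4
p-value (upper-tail) = 0.00000
At α=0.05: p < α → reject H₀

reject H₀: yes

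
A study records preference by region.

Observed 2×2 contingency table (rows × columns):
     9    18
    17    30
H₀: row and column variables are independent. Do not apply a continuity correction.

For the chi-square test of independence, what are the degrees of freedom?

df = (r−1)(c−1) = (2−1)·(2−1) = 1

degrees of freedom = 1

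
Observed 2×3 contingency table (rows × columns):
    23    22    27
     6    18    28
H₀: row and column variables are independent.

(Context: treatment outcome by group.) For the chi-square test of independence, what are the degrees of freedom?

degrees of freedom = 2

df = (r−1)(c−1) = (2−1)·(3−1) = 2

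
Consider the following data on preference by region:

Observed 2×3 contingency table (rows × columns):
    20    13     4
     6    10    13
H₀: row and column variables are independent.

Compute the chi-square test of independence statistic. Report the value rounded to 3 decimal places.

test statistic = 11.900

Row totals [37, 29], col totals [26, 23, 17], n=66
χ² = (20−14.58)²/14.58 + (13−12.89)²/12.89 + (4−9.53)²/9.53 + (6−11.42)²/11.42 + (10−10.11)²/10.11 + (13−7.47)²/7.47 = 11.8996
df = 2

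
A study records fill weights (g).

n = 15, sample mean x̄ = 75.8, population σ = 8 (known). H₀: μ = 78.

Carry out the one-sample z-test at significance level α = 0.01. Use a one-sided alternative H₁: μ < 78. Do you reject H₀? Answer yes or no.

reject H₀: no

SE = σ/√n = 8/√15 = 2.0656
z = (x̄−μ₀)/SE = (75.8−78)/2.0656 = -1.0651
p-value (one-sided, H₁ less) = 0.14342
At α=0.01: p ≥ α → fail to reject H₀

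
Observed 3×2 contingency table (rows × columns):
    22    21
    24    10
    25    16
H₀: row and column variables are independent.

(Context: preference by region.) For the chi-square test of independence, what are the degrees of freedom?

degrees of freedom = 2

df = (r−1)(c−1) = (3−1)·(2−1) = 2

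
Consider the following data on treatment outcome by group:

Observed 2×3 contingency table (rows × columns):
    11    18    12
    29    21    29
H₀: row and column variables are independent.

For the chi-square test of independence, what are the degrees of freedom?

df = (r−1)(c−1) = (2−1)·(3−1) = 2

degrees of freedom = 2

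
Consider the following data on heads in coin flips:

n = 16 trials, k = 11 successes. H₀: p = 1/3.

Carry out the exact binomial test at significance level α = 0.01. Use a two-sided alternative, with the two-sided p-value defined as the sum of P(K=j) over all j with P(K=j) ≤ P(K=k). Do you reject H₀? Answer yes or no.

reject H₀: yes

Exact binomial: n=16, k=11, p₀=1/3=0.3333
P(X=j) = C(n,j)·p₀^j·(1−p₀)^(n−j); p = Σ P(X=j) over j with P(X=j) ≤ P(X=11)
p-value (two-sided) = 0.00556
At α=0.01: p < α → reject H₀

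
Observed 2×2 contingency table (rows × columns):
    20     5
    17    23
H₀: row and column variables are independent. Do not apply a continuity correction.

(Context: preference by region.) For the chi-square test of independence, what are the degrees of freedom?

degrees of freedom = 1

df = (r−1)(c−1) = (2−1)·(2−1) = 1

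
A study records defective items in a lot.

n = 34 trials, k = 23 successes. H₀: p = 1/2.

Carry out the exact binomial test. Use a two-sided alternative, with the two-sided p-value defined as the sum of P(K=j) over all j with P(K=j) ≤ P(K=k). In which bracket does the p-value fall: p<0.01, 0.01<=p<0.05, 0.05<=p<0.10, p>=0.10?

p-value bracket: 0.05<=p<0.10

Exact binomial: n=34, k=23, p₀=1/2=0.5000
P(X=j) = C(n,j)·p₀^j·(1−p₀)^(n−j); p = Σ P(X=j) over j with P(X=j) ≤ P(X=23)
p-value (two-sided) = 0.05761
→ bracket: 0.05<=p<0.10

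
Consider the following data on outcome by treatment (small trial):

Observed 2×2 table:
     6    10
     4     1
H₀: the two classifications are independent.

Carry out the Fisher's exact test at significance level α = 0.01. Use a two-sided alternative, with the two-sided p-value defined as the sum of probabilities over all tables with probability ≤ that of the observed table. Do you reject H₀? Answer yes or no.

reject H₀: no

Margins: r₁=16, r₂=5, c₁=10, c₂=11, n=21
p_obs = C(16,6)·C(5,4)/C(21,10); sum pmf over tables with pmf ≤ p_obs
p-value (two-sided) = 0.14861
At α=0.01: p ≥ α → fail to reject H₀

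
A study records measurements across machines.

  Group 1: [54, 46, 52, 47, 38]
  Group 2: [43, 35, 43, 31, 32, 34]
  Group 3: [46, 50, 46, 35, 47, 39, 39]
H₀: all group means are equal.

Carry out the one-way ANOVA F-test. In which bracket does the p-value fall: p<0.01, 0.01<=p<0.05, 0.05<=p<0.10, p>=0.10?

Group means [47.40, 36.33, 43.14], grand mean 42.056
SSB = Σnᵢ(x̄ᵢ−x̄)² = 347.554; SSW = ΣΣ(x−x̄ᵢ)² = 477.390
MSB = 347.554/2 = 173.7770; MSW = 477.390/15 = 31.8260
F = MSB/MSW = 5.4602
df = (2, 15)
p-value (upper-tail) = 0.01653
→ bracket: 0.01<=p<0.05

p-value bracket: 0.01<=p<0.05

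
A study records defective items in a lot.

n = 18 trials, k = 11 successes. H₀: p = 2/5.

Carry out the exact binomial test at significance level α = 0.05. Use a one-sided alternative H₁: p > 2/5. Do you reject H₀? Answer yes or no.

reject H₀: no

Exact binomial: n=18, k=11, p₀=2/5=0.4000
P(X≥11) from Σ C(n,i)·p₀^i·(1−p₀)^(n−i)
p-value (one-sided, H₁ greater) = 0.05765
At α=0.05: p ≥ α → fail to reject H₀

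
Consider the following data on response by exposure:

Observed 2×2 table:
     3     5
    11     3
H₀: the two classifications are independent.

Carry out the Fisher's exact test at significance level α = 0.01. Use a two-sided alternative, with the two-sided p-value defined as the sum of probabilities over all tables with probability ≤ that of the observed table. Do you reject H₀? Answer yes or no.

reject H₀: no

Margins: r₁=8, r₂=14, c₁=14, c₂=8, n=22
p_obs = C(8,3)·C(14,11)/C(22,14); sum pmf over tables with pmf ≤ p_obs
p-value (two-sided) = 0.08146
At α=0.01: p ≥ α → fail to reject H₀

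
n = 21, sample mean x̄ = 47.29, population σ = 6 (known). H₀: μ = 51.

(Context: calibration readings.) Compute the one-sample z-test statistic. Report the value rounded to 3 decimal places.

SE = σ/√n = 6/√21 = 1.3093
z = (x̄−μ₀)/SE = (47.29−51)/1.3093 = -2.8336

test statistic = -2.834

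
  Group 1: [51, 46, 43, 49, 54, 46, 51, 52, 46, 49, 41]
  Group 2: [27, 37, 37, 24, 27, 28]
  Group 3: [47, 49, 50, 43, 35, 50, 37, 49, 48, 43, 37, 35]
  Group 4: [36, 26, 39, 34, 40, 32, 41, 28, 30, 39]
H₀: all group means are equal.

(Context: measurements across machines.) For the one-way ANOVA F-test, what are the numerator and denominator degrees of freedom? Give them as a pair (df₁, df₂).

degrees of freedom = [3, 35]

k = 4 groups, N = 39 total
df = (k−1, N−k) = (4−1, 39−4) = (3, 35)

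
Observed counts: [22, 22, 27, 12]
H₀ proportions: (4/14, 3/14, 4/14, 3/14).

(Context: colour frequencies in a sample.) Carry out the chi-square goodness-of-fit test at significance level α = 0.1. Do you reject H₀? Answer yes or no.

n = 83; E_i = n·p_i = [23.71, 17.79, 23.71, 17.79]
χ² = (22−23.71)²/23.71 + (22−17.79)²/17.79 + (27−23.71)²/23.71 + (12−17.79)²/17.79 = 3.4598
df = 3
p-value (upper-tail) = 0.32601
At α=0.1: p ≥ α → fail to reject H₀

reject H₀: no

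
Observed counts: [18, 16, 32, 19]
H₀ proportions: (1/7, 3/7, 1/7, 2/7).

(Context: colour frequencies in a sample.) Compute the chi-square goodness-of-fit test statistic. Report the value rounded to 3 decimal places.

test statistic = 47.904

n = 85; E_i = n·p_i = [12.14, 36.43, 12.14, 24.29]
χ² = (18−12.14)²/12.14 + (16−36.43)²/36.43 + (32−12.14)²/12.14 + (19−24.29)²/24.29 = 47.9039
df = 3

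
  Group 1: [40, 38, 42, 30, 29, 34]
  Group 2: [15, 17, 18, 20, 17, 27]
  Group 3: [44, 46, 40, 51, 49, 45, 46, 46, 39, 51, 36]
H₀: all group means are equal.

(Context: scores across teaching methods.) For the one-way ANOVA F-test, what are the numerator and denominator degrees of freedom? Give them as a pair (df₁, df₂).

k = 3 groups, N = 23 total
df = (k−1, N−k) = (3−1, 23−3) = (2, 20)

degrees of freedom = [2, 20]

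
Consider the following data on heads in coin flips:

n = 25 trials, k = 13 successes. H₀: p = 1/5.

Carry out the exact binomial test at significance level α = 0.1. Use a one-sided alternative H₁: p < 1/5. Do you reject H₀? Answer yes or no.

Exact binomial: n=25, k=13, p₀=1/5=0.2000
P(X≤13) from Σ C(n,i)·p₀^i·(1−p₀)^(n−i)
p-value (one-sided, H₁ less) = 0.99992
At α=0.1: p ≥ α → fail to reject H₀

reject H₀: no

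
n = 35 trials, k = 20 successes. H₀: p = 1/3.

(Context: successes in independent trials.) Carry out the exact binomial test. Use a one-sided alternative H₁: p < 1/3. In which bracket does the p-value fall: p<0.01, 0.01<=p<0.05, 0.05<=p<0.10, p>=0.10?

Exact binomial: n=35, k=20, p₀=1/3=0.3333
P(X≤20) from Σ C(n,i)·p₀^i·(1−p₀)^(n−i)
p-value (one-sided, H₁ less) = 0.99891
→ bracket: p>=0.10

p-value bracket: p>=0.10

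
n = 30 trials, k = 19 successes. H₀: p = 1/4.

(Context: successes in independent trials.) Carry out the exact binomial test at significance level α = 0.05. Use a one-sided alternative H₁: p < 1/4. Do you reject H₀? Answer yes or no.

reject H₀: no

Exact binomial: n=30, k=19, p₀=1/4=0.2500
P(X≤19) from Σ C(n,i)·p₀^i·(1−p₀)^(n−i)
p-value (one-sided, H₁ less) = 1.00000
At α=0.05: p ≥ α → fail to reject H₀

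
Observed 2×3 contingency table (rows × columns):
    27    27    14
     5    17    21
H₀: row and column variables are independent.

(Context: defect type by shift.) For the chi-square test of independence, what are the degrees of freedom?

degrees of freedom = 2

df = (r−1)(c−1) = (2−1)·(3−1) = 2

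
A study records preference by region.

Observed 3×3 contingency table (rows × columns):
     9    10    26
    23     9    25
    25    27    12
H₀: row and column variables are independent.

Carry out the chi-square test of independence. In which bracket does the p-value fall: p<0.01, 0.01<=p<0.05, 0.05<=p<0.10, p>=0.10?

p-value bracket: p<0.01

Row totals [45, 57, 64], col totals [57, 46, 63], n=166
χ² = (9−15.45)²/15.45 + (10−12.47)²/12.47 + (26−17.08)²/17.08 + (23−19.57)²/19.57 + (9−15.80)²/15.80 + (25−21.63)²/21.63 + (25−21.98)²/21.98 + (27−17.73)²/17.73 + (12−24.29)²/24.29 = 23.3657
df = 4
p-value (upper-tail) = 0.00011
→ bracket: p<0.01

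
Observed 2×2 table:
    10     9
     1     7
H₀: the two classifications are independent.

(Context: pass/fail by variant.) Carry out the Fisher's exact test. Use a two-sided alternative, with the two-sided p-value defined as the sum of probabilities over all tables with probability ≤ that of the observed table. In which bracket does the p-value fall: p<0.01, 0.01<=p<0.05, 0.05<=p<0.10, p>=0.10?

Margins: r₁=19, r₂=8, c₁=11, c₂=16, n=27
p_obs = C(19,10)·C(8,1)/C(27,11); sum pmf over tables with pmf ≤ p_obs
p-value (two-sided) = 0.08990
→ bracket: 0.05<=p<0.10

p-value bracket: 0.05<=p<0.10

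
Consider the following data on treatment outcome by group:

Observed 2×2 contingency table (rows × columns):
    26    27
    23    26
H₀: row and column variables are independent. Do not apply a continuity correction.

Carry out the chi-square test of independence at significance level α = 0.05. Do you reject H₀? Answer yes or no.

Row totals [53, 49], col totals [49, 53], n=102
χ² = (26−25.46)²/25.46 + (27−27.54)²/27.54 + (23−23.54)²/23.54 + (26−25.46)²/25.46 = 0.0457
df = 1
p-value (upper-tail) = 0.83063
At α=0.05: p ≥ α → fail to reject H₀

reject H₀: no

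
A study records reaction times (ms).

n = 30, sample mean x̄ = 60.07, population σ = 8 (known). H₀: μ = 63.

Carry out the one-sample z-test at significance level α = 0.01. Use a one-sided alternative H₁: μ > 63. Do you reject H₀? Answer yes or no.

reject H₀: no

SE = σ/√n = 8/√30 = 1.4606
z = (x̄−μ₀)/SE = (60.07−63)/1.4606 = -2.0060
p-value (one-sided, H₁ greater) = 0.97757
At α=0.01: p ≥ α → fail to reject H₀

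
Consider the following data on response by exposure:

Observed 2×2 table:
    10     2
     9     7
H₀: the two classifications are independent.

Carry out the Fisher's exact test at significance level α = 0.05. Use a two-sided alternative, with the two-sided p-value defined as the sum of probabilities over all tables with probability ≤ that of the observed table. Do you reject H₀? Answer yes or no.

reject H₀: no

Margins: r₁=12, r₂=16, c₁=19, c₂=9, n=28
p_obs = C(12,10)·C(16,9)/C(28,19); sum pmf over tables with pmf ≤ p_obs
p-value (two-sided) = 0.22319
At α=0.05: p ≥ α → fail to reject H₀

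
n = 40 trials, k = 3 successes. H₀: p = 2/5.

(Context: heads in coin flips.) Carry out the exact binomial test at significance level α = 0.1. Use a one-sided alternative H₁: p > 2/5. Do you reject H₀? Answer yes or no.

reject H₀: no

Exact binomial: n=40, k=3, p₀=2/5=0.4000
P(X≥3) from Σ C(n,i)·p₀^i·(1−p₀)^(n−i)
p-value (one-sided, H₁ greater) = 1.00000
At α=0.1: p ≥ α → fail to reject H₀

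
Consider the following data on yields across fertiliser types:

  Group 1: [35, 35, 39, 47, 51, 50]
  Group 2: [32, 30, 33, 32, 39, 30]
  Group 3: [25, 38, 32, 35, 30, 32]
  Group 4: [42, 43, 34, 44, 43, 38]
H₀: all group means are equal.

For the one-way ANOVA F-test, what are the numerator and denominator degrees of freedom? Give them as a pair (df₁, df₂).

k = 4 groups, N = 24 total
df = (k−1, N−k) = (4−1, 24−4) = (3, 20)

degrees of freedom = [3, 20]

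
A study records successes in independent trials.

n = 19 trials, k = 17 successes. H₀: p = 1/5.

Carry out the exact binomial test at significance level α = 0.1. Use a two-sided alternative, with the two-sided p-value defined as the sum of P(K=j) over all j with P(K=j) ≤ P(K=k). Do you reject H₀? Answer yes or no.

reject H₀: yes

Exact binomial: n=19, k=17, p₀=1/5=0.2000
P(X=j) = C(n,j)·p₀^j·(1−p₀)^(n−j); p = Σ P(X=j) over j with P(X=j) ≤ P(X=17)
p-value (two-sided) = 0.00000
At α=0.1: p < α → reject H₀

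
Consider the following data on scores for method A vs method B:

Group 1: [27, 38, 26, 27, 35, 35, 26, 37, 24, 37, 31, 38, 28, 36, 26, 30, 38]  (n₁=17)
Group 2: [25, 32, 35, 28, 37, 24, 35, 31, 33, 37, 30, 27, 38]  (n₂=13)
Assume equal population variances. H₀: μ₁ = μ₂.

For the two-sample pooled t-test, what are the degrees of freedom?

degrees of freedom = 28

df = n₁ + n₂ − 2 = 17 + 13 − 2 = 28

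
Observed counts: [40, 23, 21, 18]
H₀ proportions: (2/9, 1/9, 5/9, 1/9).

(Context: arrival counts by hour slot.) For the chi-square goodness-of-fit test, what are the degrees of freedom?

df = k − 1 = 4 − 1 = 3

degrees of freedom = 3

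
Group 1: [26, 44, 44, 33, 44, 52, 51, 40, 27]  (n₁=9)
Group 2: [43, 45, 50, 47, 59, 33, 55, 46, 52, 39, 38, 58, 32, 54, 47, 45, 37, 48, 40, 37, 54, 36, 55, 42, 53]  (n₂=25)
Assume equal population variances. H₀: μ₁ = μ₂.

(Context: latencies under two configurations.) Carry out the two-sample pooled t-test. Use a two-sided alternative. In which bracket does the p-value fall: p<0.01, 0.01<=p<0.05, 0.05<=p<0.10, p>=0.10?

x̄₁=40.111, s₁=9.532, n₁=9
x̄₂=45.800, s₂=7.937, n₂=25
s_p² = [8·9.532² + 24·7.937²]/32 = 69.9653
SE = √(s_p²·(1/9+1/25)) = 3.2515
t = (40.111−45.800)/3.2515 = -1.7496
df = 32
p-value (two-sided) = 0.08977
→ bracket: 0.05<=p<0.10

p-value bracket: 0.05<=p<0.10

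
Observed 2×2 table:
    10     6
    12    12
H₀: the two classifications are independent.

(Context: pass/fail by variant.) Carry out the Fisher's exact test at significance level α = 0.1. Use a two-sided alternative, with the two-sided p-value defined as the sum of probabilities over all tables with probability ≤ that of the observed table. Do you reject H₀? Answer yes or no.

Margins: r₁=16, r₂=24, c₁=22, c₂=18, n=40
p_obs = C(16,10)·C(24,12)/C(40,22); sum pmf over tables with pmf ≤ p_obs
p-value (two-sided) = 0.52551
At α=0.1: p ≥ α → fail to reject H₀

reject H₀: no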